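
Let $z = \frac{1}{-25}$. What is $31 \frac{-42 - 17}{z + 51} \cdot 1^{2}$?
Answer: $- \frac{45725}{1274} \approx -35.891$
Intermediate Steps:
$z = - \frac{1}{25} \approx -0.04$
$31 \frac{-42 - 17}{z + 51} \cdot 1^{2} = 31 \frac{-42 - 17}{- \frac{1}{25} + 51} \cdot 1^{2} = 31 \left(- \frac{59}{\frac{1274}{25}}\right) 1 = 31 \left(\left(-59\right) \frac{25}{1274}\right) 1 = 31 \left(- \frac{1475}{1274}\right) 1 = \left(- \frac{45725}{1274}\right) 1 = - \frac{45725}{1274}$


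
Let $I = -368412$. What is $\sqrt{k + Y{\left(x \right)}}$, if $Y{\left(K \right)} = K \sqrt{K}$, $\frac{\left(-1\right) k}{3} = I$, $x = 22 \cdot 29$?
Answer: $\sqrt{1105236 + 638 \sqrt{638}} \approx 1058.9$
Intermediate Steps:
$x = 638$
$k = 1105236$ ($k = \left(-3\right) \left(-368412\right) = 1105236$)
$Y{\left(K \right)} = K^{\frac{3}{2}}$
$\sqrt{k + Y{\left(x \right)}} = \sqrt{1105236 + 638^{\frac{3}{2}}} = \sqrt{1105236 + 638 \sqrt{638}}$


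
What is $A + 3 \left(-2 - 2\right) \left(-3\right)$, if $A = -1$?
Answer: $35$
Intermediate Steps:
$A + 3 \left(-2 - 2\right) \left(-3\right) = -1 + 3 \left(-2 - 2\right) \left(-3\right) = -1 + 3 \left(\left(-4\right) \left(-3\right)\right) = -1 + 3 \cdot 12 = -1 + 36 = 35$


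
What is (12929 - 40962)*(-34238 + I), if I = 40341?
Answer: -171085399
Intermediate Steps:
(12929 - 40962)*(-34238 + I) = (12929 - 40962)*(-34238 + 40341) = -28033*6103 = -171085399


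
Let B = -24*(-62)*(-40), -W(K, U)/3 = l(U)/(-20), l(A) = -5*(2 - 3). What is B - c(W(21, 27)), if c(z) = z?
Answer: -238083/4 ≈ -59521.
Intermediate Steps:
l(A) = 5 (l(A) = -5*(-1) = 5)
W(K, U) = ¾ (W(K, U) = -15/(-20) = -15*(-1)/20 = -3*(-¼) = ¾)
B = -59520 (B = 1488*(-40) = -59520)
B - c(W(21, 27)) = -59520 - 1*¾ = -59520 - ¾ = -238083/4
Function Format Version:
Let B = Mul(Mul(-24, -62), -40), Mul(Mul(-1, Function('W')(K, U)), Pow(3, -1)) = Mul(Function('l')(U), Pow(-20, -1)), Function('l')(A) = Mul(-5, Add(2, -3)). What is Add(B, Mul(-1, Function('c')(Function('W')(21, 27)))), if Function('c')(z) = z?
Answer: Rational(-238083, 4) ≈ -59521.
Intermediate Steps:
Function('l')(A) = 5 (Function('l')(A) = Mul(-5, -1) = 5)
Function('W')(K, U) = Rational(3, 4) (Function('W')(K, U) = Mul(-3, Mul(5, Pow(-20, -1))) = Mul(-3, Mul(5, Rational(-1, 20))) = Mul(-3, Rational(-1, 4)) = Rational(3, 4))
B = -59520 (B = Mul(1488, -40) = -59520)
Add(B, Mul(-1, Function('c')(Function('W')(21, 27)))) = Add(-59520, Mul(-1, Rational(3, 4))) = Add(-59520, Rational(-3, 4)) = Rational(-238083, 4)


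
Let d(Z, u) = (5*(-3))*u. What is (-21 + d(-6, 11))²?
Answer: 34596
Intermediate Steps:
d(Z, u) = -15*u
(-21 + d(-6, 11))² = (-21 - 15*11)² = (-21 - 165)² = (-186)² = 34596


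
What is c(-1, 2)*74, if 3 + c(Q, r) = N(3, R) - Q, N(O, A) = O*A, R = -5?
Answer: -1258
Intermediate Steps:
N(O, A) = A*O
c(Q, r) = -18 - Q (c(Q, r) = -3 + (-5*3 - Q) = -3 + (-15 - Q) = -18 - Q)
c(-1, 2)*74 = (-18 - 1*(-1))*74 = (-18 + 1)*74 = -17*74 = -1258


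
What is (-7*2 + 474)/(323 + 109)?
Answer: 115/108 ≈ 1.0648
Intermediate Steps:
(-7*2 + 474)/(323 + 109) = (-14 + 474)/432 = 460*(1/432) = 115/108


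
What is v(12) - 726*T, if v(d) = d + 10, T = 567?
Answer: -411620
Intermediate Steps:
v(d) = 10 + d
v(12) - 726*T = (10 + 12) - 726*567 = 22 - 411642 = -411620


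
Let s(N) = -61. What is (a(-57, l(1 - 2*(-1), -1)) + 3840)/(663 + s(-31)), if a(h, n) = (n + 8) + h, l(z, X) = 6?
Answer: 3797/602 ≈ 6.3073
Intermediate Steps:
a(h, n) = 8 + h + n (a(h, n) = (8 + n) + h = 8 + h + n)
(a(-57, l(1 - 2*(-1), -1)) + 3840)/(663 + s(-31)) = ((8 - 57 + 6) + 3840)/(663 - 61) = (-43 + 3840)/602 = 3797*(1/602) = 3797/602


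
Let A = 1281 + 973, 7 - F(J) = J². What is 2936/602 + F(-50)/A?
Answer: 365497/96922 ≈ 3.7710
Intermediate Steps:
F(J) = 7 - J²
A = 2254
2936/602 + F(-50)/A = 2936/602 + (7 - 1*(-50)²)/2254 = 2936*(1/602) + (7 - 1*2500)*(1/2254) = 1468/301 + (7 - 2500)*(1/2254) = 1468/301 - 2493*1/2254 = 1468/301 - 2493/2254 = 365497/96922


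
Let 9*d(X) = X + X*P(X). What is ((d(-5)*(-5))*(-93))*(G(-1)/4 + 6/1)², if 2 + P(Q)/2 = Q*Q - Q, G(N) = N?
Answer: -7789525/16 ≈ -4.8685e+5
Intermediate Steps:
P(Q) = -4 - 2*Q + 2*Q² (P(Q) = -4 + 2*(Q*Q - Q) = -4 + 2*(Q² - Q) = -4 + (-2*Q + 2*Q²) = -4 - 2*Q + 2*Q²)
d(X) = X/9 + X*(-4 - 2*X + 2*X²)/9 (d(X) = (X + X*(-4 - 2*X + 2*X²))/9 = X/9 + X*(-4 - 2*X + 2*X²)/9)
((d(-5)*(-5))*(-93))*(G(-1)/4 + 6/1)² = ((((⅑)*(-5)*(-3 - 2*(-5) + 2*(-5)²))*(-5))*(-93))*(-1/4 + 6/1)² = ((((⅑)*(-5)*(-3 + 10 + 2*25))*(-5))*(-93))*(-1*¼ + 6*1)² = ((((⅑)*(-5)*(-3 + 10 + 50))*(-5))*(-93))*(-¼ + 6)² = ((((⅑)*(-5)*57)*(-5))*(-93))*(23/4)² = (-95/3*(-5)*(-93))*(529/16) = ((475/3)*(-93))*(529/16) = -14725*529/16 = -7789525/16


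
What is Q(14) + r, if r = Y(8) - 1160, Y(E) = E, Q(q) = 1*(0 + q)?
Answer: -1138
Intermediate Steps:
Q(q) = q (Q(q) = 1*q = q)
r = -1152 (r = 8 - 1160 = -1152)
Q(14) + r = 14 - 1152 = -1138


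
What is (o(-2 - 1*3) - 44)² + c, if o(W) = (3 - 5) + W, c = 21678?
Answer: 24279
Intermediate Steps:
o(W) = -2 + W
(o(-2 - 1*3) - 44)² + c = ((-2 + (-2 - 1*3)) - 44)² + 21678 = ((-2 + (-2 - 3)) - 44)² + 21678 = ((-2 - 5) - 44)² + 21678 = (-7 - 44)² + 21678 = (-51)² + 21678 = 2601 + 21678 = 24279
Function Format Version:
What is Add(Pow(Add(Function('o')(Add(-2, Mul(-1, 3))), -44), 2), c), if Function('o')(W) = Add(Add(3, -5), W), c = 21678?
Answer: 24279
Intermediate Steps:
Function('o')(W) = Add(-2, W)
Add(Pow(Add(Function('o')(Add(-2, Mul(-1, 3))), -44), 2), c) = Add(Pow(Add(Add(-2, Add(-2, Mul(-1, 3))), -44), 2), 21678) = Add(Pow(Add(Add(-2, Add(-2, -3)), -44), 2), 21678) = Add(Pow(Add(Add(-2, -5), -44), 2), 21678) = Add(Pow(Add(-7, -44), 2), 21678) = Add(Pow(-51, 2), 21678) = Add(2601, 21678) = 24279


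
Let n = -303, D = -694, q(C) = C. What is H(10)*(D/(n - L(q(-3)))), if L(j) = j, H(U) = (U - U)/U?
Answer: 0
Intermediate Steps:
H(U) = 0 (H(U) = 0/U = 0)
H(10)*(D/(n - L(q(-3)))) = 0*(-694/(-303 - 1*(-3))) = 0*(-694/(-303 + 3)) = 0*(-694/(-300)) = 0*(-694*(-1/300)) = 0*(347/150) = 0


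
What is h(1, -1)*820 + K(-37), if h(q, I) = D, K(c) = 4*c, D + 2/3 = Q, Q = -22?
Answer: -56204/3 ≈ -18735.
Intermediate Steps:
D = -68/3 (D = -⅔ - 22 = -68/3 ≈ -22.667)
h(q, I) = -68/3
h(1, -1)*820 + K(-37) = -68/3*820 + 4*(-37) = -55760/3 - 148 = -56204/3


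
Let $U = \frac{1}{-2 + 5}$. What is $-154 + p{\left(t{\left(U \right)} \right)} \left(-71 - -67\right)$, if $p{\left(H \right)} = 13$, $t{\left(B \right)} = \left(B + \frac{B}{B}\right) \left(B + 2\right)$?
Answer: $-206$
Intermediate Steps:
$U = \frac{1}{3} \approx 0.33333$
$t{\left(B \right)} = \left(1 + B\right) \left(2 + B\right)$ ($t{\left(B \right)} = \left(B + 1\right) \left(2 + B\right) = \left(1 + B\right) \left(2 + B\right)$)
$-154 + p{\left(t{\left(U \right)} \right)} \left(-71 - -67\right) = -154 + 13 \left(-71 - -67\right) = -154 + 13 \left(-71 + 67\right) = -154 + 13 \left(-4\right) = -154 - 52 = -206$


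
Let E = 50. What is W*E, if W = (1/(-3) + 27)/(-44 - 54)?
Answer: -2000/147 ≈ -13.605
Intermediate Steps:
W = -40/147 (W = (-⅓ + 27)/(-98) = (80/3)*(-1/98) = -40/147 ≈ -0.27211)
W*E = -40/147*50 = -2000/147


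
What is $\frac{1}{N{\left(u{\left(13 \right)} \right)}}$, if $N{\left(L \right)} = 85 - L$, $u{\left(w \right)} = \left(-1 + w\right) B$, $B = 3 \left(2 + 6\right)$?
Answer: $- \frac{1}{203} \approx -0.0049261$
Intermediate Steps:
$B = 24$ ($B = 3 \cdot 8 = 24$)
$u{\left(w \right)} = -24 + 24 w$ ($u{\left(w \right)} = \left(-1 + w\right) 24 = -24 + 24 w$)
$\frac{1}{N{\left(u{\left(13 \right)} \right)}} = \frac{1}{85 - \left(-24 + 24 \cdot 13\right)} = \frac{1}{85 - \left(-24 + 312\right)} = \frac{1}{85 - 288} = \frac{1}{-203} = - \frac{1}{203}$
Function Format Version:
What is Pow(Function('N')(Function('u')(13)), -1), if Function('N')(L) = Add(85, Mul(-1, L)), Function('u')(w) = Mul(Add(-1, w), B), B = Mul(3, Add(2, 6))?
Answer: Rational(-1, 203) ≈ -0.0049261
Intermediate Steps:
B = 24 (B = Mul(3, 8) = 24)
Function('u')(w) = Add(-24, Mul(24, w)) (Function('u')(w) = Mul(Add(-1, w), 24) = Add(-24, Mul(24, w)))
Pow(Function('N')(Function('u')(13)), -1) = Pow(Add(85, Mul(-1, Add(-24, Mul(24, 13)))), -1) = Pow(Add(85, Mul(-1, Add(-24, 312))), -1) = Pow(Add(85, Mul(-1, 288)), -1) = Pow(Add(85, -288), -1) = Pow(-203, -1) = Rational(-1, 203)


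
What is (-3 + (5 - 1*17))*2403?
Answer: -36045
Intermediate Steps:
(-3 + (5 - 1*17))*2403 = (-3 + (5 - 17))*2403 = (-3 - 12)*2403 = -15*2403 = -36045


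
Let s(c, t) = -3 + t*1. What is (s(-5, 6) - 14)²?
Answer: 121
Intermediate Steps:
s(c, t) = -3 + t
(s(-5, 6) - 14)² = ((-3 + 6) - 14)² = (3 - 14)² = (-11)² = 121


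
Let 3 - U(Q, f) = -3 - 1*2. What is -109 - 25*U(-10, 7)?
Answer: -309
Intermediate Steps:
U(Q, f) = 8 (U(Q, f) = 3 - (-3 - 1*2) = 3 - (-3 - 2) = 3 - 1*(-5) = 3 + 5 = 8)
-109 - 25*U(-10, 7) = -109 - 25*8 = -109 - 200 = -309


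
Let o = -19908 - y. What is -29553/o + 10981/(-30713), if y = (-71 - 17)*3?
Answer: 230650175/201108724 ≈ 1.1469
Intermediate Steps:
y = -264 (y = -88*3 = -264)
o = -19644 (o = -19908 - 1*(-264) = -19908 + 264 = -19644)
-29553/o + 10981/(-30713) = -29553/(-19644) + 10981/(-30713) = -29553*(-1/19644) + 10981*(-1/30713) = 9851/6548 - 10981/30713 = 230650175/201108724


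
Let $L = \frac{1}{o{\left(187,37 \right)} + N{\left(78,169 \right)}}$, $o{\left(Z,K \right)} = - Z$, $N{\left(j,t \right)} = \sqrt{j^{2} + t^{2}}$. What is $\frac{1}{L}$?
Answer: $-187 + 13 \sqrt{205} \approx -0.86833$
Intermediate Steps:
$L = \frac{1}{-187 + 13 \sqrt{205}}$ ($L = \frac{1}{\left(-1\right) 187 + \sqrt{78^{2} + 169^{2}}} = \frac{1}{-187 + \sqrt{6084 + 28561}} = \frac{1}{-187 + \sqrt{34645}} = \frac{1}{-187 + 13 \sqrt{205}} \approx -1.1516$)
$\frac{1}{L} = \frac{1}{- \frac{187}{324} - \frac{13 \sqrt{205}}{324}}$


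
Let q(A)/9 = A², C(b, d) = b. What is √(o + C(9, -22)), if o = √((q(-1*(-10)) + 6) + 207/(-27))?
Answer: √(81 + 21*√165)/3 ≈ 6.2428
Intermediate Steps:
q(A) = 9*A²
o = 7*√165/3 (o = √((9*(-1*(-10))² + 6) + 207/(-27)) = √((9*10² + 6) + 207*(-1/27)) = √((9*100 + 6) - 23/3) = √((900 + 6) - 23/3) = √(906 - 23/3) = √(2695/3) = 7*√165/3 ≈ 29.972)
√(o + C(9, -22)) = √(7*√165/3 + 9) = √(9 + 7*√165/3)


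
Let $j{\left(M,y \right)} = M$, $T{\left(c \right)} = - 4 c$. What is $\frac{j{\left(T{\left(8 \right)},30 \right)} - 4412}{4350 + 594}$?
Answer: $- \frac{1111}{1236} \approx -0.89887$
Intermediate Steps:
$\frac{j{\left(T{\left(8 \right)},30 \right)} - 4412}{4350 + 594} = \frac{\left(-4\right) 8 - 4412}{4350 + 594} = \frac{-32 - 4412}{4944} = \left(-4444\right) \frac{1}{4944} = - \frac{1111}{1236}$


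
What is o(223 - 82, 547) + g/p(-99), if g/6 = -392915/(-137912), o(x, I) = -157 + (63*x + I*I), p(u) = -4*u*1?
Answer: 2802883886435/9102192 ≈ 3.0794e+5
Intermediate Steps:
p(u) = -4*u
o(x, I) = -157 + I**2 + 63*x (o(x, I) = -157 + (63*x + I**2) = -157 + (I**2 + 63*x) = -157 + I**2 + 63*x)
g = 1178745/68956 (g = 6*(-392915/(-137912)) = 6*(-392915*(-1/137912)) = 6*(392915/137912) = 1178745/68956 ≈ 17.094)
o(223 - 82, 547) + g/p(-99) = (-157 + 547**2 + 63*(223 - 82)) + 1178745/(68956*((-4*(-99)))) = (-157 + 299209 + 63*141) + (1178745/68956)/396 = (-157 + 299209 + 8883) + (1178745/68956)*(1/396) = 307935 + 392915/9102192 = 2802883886435/9102192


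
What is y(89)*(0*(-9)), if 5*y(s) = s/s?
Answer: 0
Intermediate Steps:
y(s) = ⅕ (y(s) = (s/s)/5 = (⅕)*1 = ⅕)
y(89)*(0*(-9)) = (0*(-9))/5 = (⅕)*0 = 0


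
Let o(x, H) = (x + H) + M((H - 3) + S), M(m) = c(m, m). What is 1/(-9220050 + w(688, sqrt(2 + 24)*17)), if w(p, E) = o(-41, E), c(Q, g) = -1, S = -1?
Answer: -4610046/42505048240475 - 17*sqrt(26)/85010096480950 ≈ -1.0846e-7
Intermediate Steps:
M(m) = -1
o(x, H) = -1 + H + x (o(x, H) = (x + H) - 1 = (H + x) - 1 = -1 + H + x)
w(p, E) = -42 + E (w(p, E) = -1 + E - 41 = -42 + E)
1/(-9220050 + w(688, sqrt(2 + 24)*17)) = 1/(-9220050 + (-42 + sqrt(2 + 24)*17)) = 1/(-9220050 + (-42 + sqrt(26)*17)) = 1/(-9220050 + (-42 + 17*sqrt(26))) = 1/(-9220092 + 17*sqrt(26))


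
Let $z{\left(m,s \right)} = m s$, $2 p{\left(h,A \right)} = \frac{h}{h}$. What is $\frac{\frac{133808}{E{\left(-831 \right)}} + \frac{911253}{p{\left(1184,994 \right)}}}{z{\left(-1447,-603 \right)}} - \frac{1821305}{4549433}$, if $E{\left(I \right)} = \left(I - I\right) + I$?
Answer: $\frac{5568924147189419}{3298710026799243} \approx 1.6882$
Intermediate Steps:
$p{\left(h,A \right)} = \frac{1}{2}$ ($p{\left(h,A \right)} = \frac{h \frac{1}{h}}{2} = \frac{1}{2} \cdot 1 = \frac{1}{2}$)
$E{\left(I \right)} = I$ ($E{\left(I \right)} = 0 + I = I$)
$\frac{\frac{133808}{E{\left(-831 \right)}} + \frac{911253}{p{\left(1184,994 \right)}}}{z{\left(-1447,-603 \right)}} - \frac{1821305}{4549433} = \frac{\frac{133808}{-831} + 911253 \frac{1}{\frac{1}{2}}}{\left(-1447\right) \left(-603\right)} - \frac{1821305}{4549433} = \frac{133808 \left(- \frac{1}{831}\right) + 911253 \cdot 2}{872541} - \frac{1821305}{4549433} = \left(- \frac{133808}{831} + 1822506\right) \frac{1}{872541} - \frac{1821305}{4549433} = \frac{1514368678}{831} \cdot \frac{1}{872541} - \frac{1821305}{4549433} = \frac{1514368678}{725081571} - \frac{1821305}{4549433} = \frac{5568924147189419}{3298710026799243}$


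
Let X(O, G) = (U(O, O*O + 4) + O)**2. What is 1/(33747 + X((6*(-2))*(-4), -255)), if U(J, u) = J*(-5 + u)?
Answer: 1/12230624211 ≈ 8.1762e-11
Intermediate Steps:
X(O, G) = (O + O*(-1 + O**2))**2 (X(O, G) = (O*(-5 + (O*O + 4)) + O)**2 = (O*(-5 + (O**2 + 4)) + O)**2 = (O*(-5 + (4 + O**2)) + O)**2 = (O*(-1 + O**2) + O)**2 = (O + O*(-1 + O**2))**2)
1/(33747 + X((6*(-2))*(-4), -255)) = 1/(33747 + ((6*(-2))*(-4))**6) = 1/(33747 + (-12*(-4))**6) = 1/(33747 + 48**6) = 1/(33747 + 12230590464) = 1/12230624211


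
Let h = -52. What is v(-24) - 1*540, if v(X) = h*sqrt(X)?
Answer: -540 - 104*I*sqrt(6) ≈ -540.0 - 254.75*I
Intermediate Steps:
v(X) = -52*sqrt(X)
v(-24) - 1*540 = -104*I*sqrt(6) - 1*540 = -104*I*sqrt(6) - 540 = -540 - 104*I*sqrt(6)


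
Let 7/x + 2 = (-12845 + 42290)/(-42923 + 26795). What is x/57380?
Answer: -9408/295033615 ≈ -3.1888e-5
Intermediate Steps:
x = -37632/20567 (x = 7/(-2 + (-12845 + 42290)/(-42923 + 26795)) = 7/(-2 + 29445/(-16128)) = 7/(-2 + 29445*(-1/16128)) = 7/(-2 - 9815/5376) = 7/(-20567/5376) = 7*(-5376/20567) = -37632/20567 ≈ -1.8297)
x/57380 = -37632/20567/57380 = -37632/20567*1/57380 = -9408/295033615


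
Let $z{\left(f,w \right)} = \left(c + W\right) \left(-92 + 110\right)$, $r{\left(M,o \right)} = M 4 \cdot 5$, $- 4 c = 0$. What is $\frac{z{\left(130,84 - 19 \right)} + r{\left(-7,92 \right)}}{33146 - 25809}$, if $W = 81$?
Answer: $\frac{1318}{7337} \approx 0.17964$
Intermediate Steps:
$c = 0$ ($c = \left(- \frac{1}{4}\right) 0 = 0$)
$r{\left(M,o \right)} = 20 M$ ($r{\left(M,o \right)} = 4 M 5 = 20 M$)
$z{\left(f,w \right)} = 1458$ ($z{\left(f,w \right)} = \left(0 + 81\right) \left(-92 + 110\right) = 81 \cdot 18 = 1458$)
$\frac{z{\left(130,84 - 19 \right)} + r{\left(-7,92 \right)}}{33146 - 25809} = \frac{1458 + 20 \left(-7\right)}{33146 - 25809} = \frac{1458 - 140}{7337} = 1318 \cdot \frac{1}{7337} = \frac{1318}{7337}$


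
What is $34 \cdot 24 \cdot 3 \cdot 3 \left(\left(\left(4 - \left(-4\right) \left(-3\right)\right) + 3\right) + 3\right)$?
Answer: $-14688$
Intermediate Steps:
$34 \cdot 24 \cdot 3 \cdot 3 \left(\left(\left(4 - \left(-4\right) \left(-3\right)\right) + 3\right) + 3\right) = 816 \cdot 9 \left(\left(\left(4 - 12\right) + 3\right) + 3\right) = 816 \cdot 9 \left(\left(-8 + 3\right) + 3\right) = 816 \cdot 9 \left(-5 + 3\right) = 816 \cdot 9 \left(-2\right) = 816 \left(-18\right) = -14688$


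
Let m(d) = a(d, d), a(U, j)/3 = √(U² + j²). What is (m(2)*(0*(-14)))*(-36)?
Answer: 0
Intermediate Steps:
a(U, j) = 3*√(U² + j²)
m(d) = 3*√2*√(d²) (m(d) = 3*√(d² + d²) = 3*√(2*d²) = 3*(√2*√(d²)) = 3*√2*√(d²))
(m(2)*(0*(-14)))*(-36) = ((3*√2*√(2²))*(0*(-14)))*(-36) = ((3*√2*√4)*0)*(-36) = ((3*√2*2)*0)*(-36) = ((6*√2)*0)*(-36) = 0*(-36) = 0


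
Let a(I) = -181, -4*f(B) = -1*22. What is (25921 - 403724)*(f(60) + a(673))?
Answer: 132608853/2 ≈ 6.6304e+7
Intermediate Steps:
f(B) = 11/2 (f(B) = -(-1)*22/4 = -¼*(-22) = 11/2)
(25921 - 403724)*(f(60) + a(673)) = (25921 - 403724)*(11/2 - 181) = -377803*(-351/2) = 132608853/2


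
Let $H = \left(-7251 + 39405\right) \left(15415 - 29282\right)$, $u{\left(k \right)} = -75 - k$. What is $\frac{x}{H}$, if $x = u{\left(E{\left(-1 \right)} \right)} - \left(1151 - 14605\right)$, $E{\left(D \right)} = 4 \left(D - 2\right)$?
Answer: $- \frac{1913}{63697074} \approx -3.0033 \cdot 10^{-5}$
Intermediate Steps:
$E{\left(D \right)} = -8 + 4 D$ ($E{\left(D \right)} = 4 \left(-2 + D\right) = -8 + 4 D$)
$H = -445879518$ ($H = 32154 \left(-13867\right) = -445879518$)
$x = 13391$ ($x = \left(-75 - \left(-8 + 4 \left(-1\right)\right)\right) - \left(1151 - 14605\right) = \left(-75 - \left(-8 - 4\right)\right) - -13454 = \left(-75 - -12\right) + 13454 = \left(-75 + 12\right) + 13454 = -63 + 13454 = 13391$)
$\frac{x}{H} = \frac{13391}{-445879518} = 13391 \left(- \frac{1}{445879518}\right) = - \frac{1913}{63697074}$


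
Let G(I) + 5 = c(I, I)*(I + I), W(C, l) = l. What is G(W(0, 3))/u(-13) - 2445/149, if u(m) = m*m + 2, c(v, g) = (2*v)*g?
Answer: -402748/25479 ≈ -15.807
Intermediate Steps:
c(v, g) = 2*g*v
u(m) = 2 + m² (u(m) = m² + 2 = 2 + m²)
G(I) = -5 + 4*I³ (G(I) = -5 + (2*I*I)*(I + I) = -5 + (2*I²)*(2*I) = -5 + 4*I³)
G(W(0, 3))/u(-13) - 2445/149 = (-5 + 4*3³)/(2 + (-13)²) - 2445/149 = (-5 + 4*27)/(2 + 169) - 2445*1/149 = (-5 + 108)/171 - 2445/149 = 103*(1/171) - 2445/149 = 103/171 - 2445/149 = -402748/25479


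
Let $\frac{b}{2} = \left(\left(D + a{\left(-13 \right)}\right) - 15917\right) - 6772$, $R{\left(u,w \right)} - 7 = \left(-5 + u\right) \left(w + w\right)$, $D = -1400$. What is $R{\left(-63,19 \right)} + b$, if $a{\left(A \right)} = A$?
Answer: $-50781$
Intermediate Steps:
$R{\left(u,w \right)} = 7 + 2 w \left(-5 + u\right)$ ($R{\left(u,w \right)} = 7 + \left(-5 + u\right) \left(w + w\right) = 7 + \left(-5 + u\right) 2 w = 7 + 2 w \left(-5 + u\right)$)
$b = -48204$ ($b = 2 \left(\left(\left(-1400 - 13\right) - 15917\right) - 6772\right) = 2 \left(\left(-1413 - 15917\right) - 6772\right) = 2 \left(-17330 - 6772\right) = 2 \left(-24102\right) = -48204$)
$R{\left(-63,19 \right)} + b = \left(7 - 190 + 2 \left(-63\right) 19\right) - 48204 = \left(7 - 190 - 2394\right) - 48204 = -2577 - 48204 = -50781$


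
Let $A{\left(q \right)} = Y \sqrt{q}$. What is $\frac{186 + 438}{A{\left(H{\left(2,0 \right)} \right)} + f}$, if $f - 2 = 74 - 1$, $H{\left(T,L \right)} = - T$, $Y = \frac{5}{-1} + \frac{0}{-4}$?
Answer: $\frac{1872}{227} + \frac{624 i \sqrt{2}}{1135} \approx 8.2467 + 0.77751 i$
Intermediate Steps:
$Y = -5$ ($Y = 5 \left(-1\right) + 0 \left(- \frac{1}{4}\right) = -5 + 0 = -5$)
$f = 75$ ($f = 2 + \left(74 - 1\right) = 2 + 73 = 75$)
$A{\left(q \right)} = - 5 \sqrt{q}$
$\frac{186 + 438}{A{\left(H{\left(2,0 \right)} \right)} + f} = \frac{186 + 438}{- 5 \sqrt{\left(-1\right) 2} + 75} = \frac{624}{- 5 \sqrt{-2} + 75} = \frac{624}{- 5 i \sqrt{2} + 75} = \frac{624}{75 - 5 i \sqrt{2}}$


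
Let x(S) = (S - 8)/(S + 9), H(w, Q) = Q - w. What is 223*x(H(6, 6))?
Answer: -1784/9 ≈ -198.22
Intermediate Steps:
x(S) = (-8 + S)/(9 + S)
223*x(H(6, 6)) = 223*((-8 + (6 - 1*6))/(9 + (6 - 1*6))) = 223*((-8 + (6 - 6))/(9 + (6 - 6))) = 223*((-8 + 0)/(9 + 0)) = 223*(-8/9) = -1784/9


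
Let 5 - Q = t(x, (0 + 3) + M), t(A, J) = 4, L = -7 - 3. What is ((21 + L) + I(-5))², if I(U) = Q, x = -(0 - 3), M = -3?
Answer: 144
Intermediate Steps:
L = -10
x = 3 (x = -1*(-3) = 3)
Q = 1 (Q = 5 - 1*4 = 5 - 4 = 1)
I(U) = 1
((21 + L) + I(-5))² = ((21 - 10) + 1)² = (11 + 1)² = 12² = 144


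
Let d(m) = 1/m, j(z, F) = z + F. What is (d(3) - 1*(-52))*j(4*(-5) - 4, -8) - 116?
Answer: -5372/3 ≈ -1790.7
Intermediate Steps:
j(z, F) = F + z
(d(3) - 1*(-52))*j(4*(-5) - 4, -8) - 116 = (1/3 - 1*(-52))*(-8 + (4*(-5) - 4)) - 116 = (⅓ + 52)*(-8 + (-20 - 4)) - 116 = 157*(-8 - 24)/3 - 116 = (157/3)*(-32) - 116 = -5024/3 - 116 = -5372/3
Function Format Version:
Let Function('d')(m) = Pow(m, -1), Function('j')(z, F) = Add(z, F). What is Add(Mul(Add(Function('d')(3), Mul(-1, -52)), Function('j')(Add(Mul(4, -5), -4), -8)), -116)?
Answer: Rational(-5372, 3) ≈ -1790.7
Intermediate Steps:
Function('j')(z, F) = Add(F, z)
Add(Mul(Add(Function('d')(3), Mul(-1, -52)), Function('j')(Add(Mul(4, -5), -4), -8)), -116) = Add(Mul(Add(Pow(3, -1), Mul(-1, -52)), Add(-8, Add(Mul(4, -5), -4))), -116) = Add(Mul(Add(Rational(1, 3), 52), Add(-8, Add(-20, -4))), -116) = Add(Mul(Rational(157, 3), Add(-8, -24)), -116) = Add(Mul(Rational(157, 3), -32), -116) = Add(Rational(-5024, 3), -116) = Rational(-5372, 3)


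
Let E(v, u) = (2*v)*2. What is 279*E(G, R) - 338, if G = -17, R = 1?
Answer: -19310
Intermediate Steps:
E(v, u) = 4*v
279*E(G, R) - 338 = 279*(4*(-17)) - 338 = 279*(-68) - 338 = -18972 - 338 = -19310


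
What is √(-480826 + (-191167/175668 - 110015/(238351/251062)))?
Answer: 5*I*√10461209718846977353124619/20935321734 ≈ 772.47*I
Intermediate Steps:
√(-480826 + (-191167/175668 - 110015/(238351/251062))) = √(-480826 + (-191167*1/175668 - 110015/(238351*(1/251062)))) = √(-480826 + (-191167/175668 - 110015/238351/251062)) = √(-480826 + (-191167/175668 - 110015*251062/238351)) = √(-480826 + (-191167/175668 - 27620585930/238351)) = √(-480826 - 4852098653996857/41870643468) = √(-24984592670141425/41870643468) = 5*I*√10461209718846977353124619/20935321734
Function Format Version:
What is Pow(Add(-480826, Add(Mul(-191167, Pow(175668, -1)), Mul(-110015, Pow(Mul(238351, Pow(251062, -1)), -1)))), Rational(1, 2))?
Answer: Mul(Rational(5, 20935321734), I, Pow(10461209718846977353124619, Rational(1, 2))) ≈ Mul(772.47, I)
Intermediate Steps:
Pow(Add(-480826, Add(Mul(-191167, Pow(175668, -1)), Mul(-110015, Pow(Mul(238351, Pow(251062, -1)), -1)))), Rational(1, 2)) = Pow(Add(-480826, Add(Mul(-191167, Rational(1, 175668)), Mul(-110015, Pow(Mul(238351, Rational(1, 251062)), -1)))), Rational(1, 2)) = Pow(Add(-480826, Add(Rational(-191167, 175668), Mul(-110015, Pow(Rational(238351, 251062), -1)))), Rational(1, 2)) = Pow(Add(-480826, Add(Rational(-191167, 175668), Mul(-110015, Rational(251062, 238351)))), Rational(1, 2)) = Pow(Add(-480826, Add(Rational(-191167, 175668), Rational(-27620585930, 238351))), Rational(1, 2)) = Pow(Add(-480826, Rational(-4852098653996857, 41870643468)), Rational(1, 2)) = Pow(Rational(-24984592670141425, 41870643468), Rational(1, 2)) = Mul(Rational(5, 20935321734), I, Pow(10461209718846977353124619, Rational(1, 2)))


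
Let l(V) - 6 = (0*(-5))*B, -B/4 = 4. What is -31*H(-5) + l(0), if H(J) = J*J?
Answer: -769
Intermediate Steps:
B = -16 (B = -4*4 = -16)
H(J) = J²
l(V) = 6 (l(V) = 6 + (0*(-5))*(-16) = 6 + 0*(-16) = 6 + 0 = 6)
-31*H(-5) + l(0) = -31*(-5)² + 6 = -31*25 + 6 = -775 + 6 = -769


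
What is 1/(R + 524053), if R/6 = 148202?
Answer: 1/1413265 ≈ 7.0758e-7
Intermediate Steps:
R = 889212 (R = 6*148202 = 889212)
1/(R + 524053) = 1/(889212 + 524053) = 1/1413265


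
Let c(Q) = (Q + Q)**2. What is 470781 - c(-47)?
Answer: 461945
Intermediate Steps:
c(Q) = 4*Q**2 (c(Q) = (2*Q)**2 = 4*Q**2)
470781 - c(-47) = 470781 - 4*(-47)**2 = 470781 - 4*2209 = 470781 - 1*8836 = 470781 - 8836 = 461945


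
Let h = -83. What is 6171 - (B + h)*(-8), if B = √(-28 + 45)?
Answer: 5507 + 8*√17 ≈ 5540.0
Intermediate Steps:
B = √17 ≈ 4.1231
6171 - (B + h)*(-8) = 6171 - (√17 - 83)*(-8) = 6171 - (-83 + √17)*(-8) = 6171 - (664 - 8*√17) = 6171 + (-664 + 8*√17) = 5507 + 8*√17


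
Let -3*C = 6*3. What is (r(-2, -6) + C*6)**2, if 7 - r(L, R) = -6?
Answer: 529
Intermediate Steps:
r(L, R) = 13 (r(L, R) = 7 - 1*(-6) = 7 + 6 = 13)
C = -6 (C = -2*3 = -1/3*18 = -6)
(r(-2, -6) + C*6)**2 = (13 - 6*6)**2 = (13 - 36)**2 = (-23)**2 = 529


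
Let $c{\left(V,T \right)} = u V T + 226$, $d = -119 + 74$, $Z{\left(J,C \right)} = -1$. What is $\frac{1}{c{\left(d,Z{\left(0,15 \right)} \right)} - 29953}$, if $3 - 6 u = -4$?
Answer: $- \frac{2}{59349} \approx -3.3699 \cdot 10^{-5}$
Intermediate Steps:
$u = \frac{7}{6}$ ($u = \frac{1}{2} - - \frac{2}{3} = \frac{1}{2} + \frac{2}{3} = \frac{7}{6} \approx 1.1667$)
$d = -45$
$c{\left(V,T \right)} = 226 + \frac{7 T V}{6}$ ($c{\left(V,T \right)} = \frac{7 V}{6} T + 226 = \frac{7 T V}{6} + 226 = 226 + \frac{7 T V}{6}$)
$\frac{1}{c{\left(d,Z{\left(0,15 \right)} \right)} - 29953} = \frac{1}{\left(226 + \frac{7}{6} \left(-1\right) \left(-45\right)\right) - 29953} = \frac{1}{\left(226 + \frac{105}{2}\right) - 29953} = \frac{1}{\frac{557}{2} - 29953} = \frac{1}{- \frac{59349}{2}} = - \frac{2}{59349}$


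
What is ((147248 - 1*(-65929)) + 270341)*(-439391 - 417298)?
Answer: -414224551902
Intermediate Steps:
((147248 - 1*(-65929)) + 270341)*(-439391 - 417298) = ((147248 + 65929) + 270341)*(-856689) = (213177 + 270341)*(-856689) = 483518*(-856689) = -414224551902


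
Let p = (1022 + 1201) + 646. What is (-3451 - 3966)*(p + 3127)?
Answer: -44472332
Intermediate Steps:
p = 2869 (p = 2223 + 646 = 2869)
(-3451 - 3966)*(p + 3127) = (-3451 - 3966)*(2869 + 3127) = -7417*5996 = -44472332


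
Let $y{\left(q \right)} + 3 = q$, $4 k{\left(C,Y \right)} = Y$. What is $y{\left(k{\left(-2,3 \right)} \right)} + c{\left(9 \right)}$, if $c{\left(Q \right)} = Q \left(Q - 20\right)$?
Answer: $- \frac{405}{4} \approx -101.25$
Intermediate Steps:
$k{\left(C,Y \right)} = \frac{Y}{4}$
$y{\left(q \right)} = -3 + q$
$c{\left(Q \right)} = Q \left(-20 + Q\right)$
$y{\left(k{\left(-2,3 \right)} \right)} + c{\left(9 \right)} = \left(-3 + \frac{1}{4} \cdot 3\right) + 9 \left(-20 + 9\right) = \left(-3 + \frac{3}{4}\right) + 9 \left(-11\right) = - \frac{9}{4} - 99 = - \frac{405}{4}$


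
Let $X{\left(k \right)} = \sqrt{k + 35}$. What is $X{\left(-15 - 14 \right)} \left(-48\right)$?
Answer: $- 48 \sqrt{6} \approx -117.58$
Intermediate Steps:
$X{\left(k \right)} = \sqrt{35 + k}$
$X{\left(-15 - 14 \right)} \left(-48\right) = \sqrt{35 - 29} \left(-48\right) = \sqrt{6} \left(-48\right) = - 48 \sqrt{6}$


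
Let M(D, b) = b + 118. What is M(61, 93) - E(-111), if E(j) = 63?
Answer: 148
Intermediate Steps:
M(D, b) = 118 + b
M(61, 93) - E(-111) = (118 + 93) - 1*63 = 211 - 63 = 148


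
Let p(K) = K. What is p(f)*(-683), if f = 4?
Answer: -2732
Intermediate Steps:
p(f)*(-683) = 4*(-683) = -2732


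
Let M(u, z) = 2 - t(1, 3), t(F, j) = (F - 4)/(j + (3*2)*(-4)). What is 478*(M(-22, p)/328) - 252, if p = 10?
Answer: -286189/1148 ≈ -249.29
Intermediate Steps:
t(F, j) = (-4 + F)/(-24 + j) (t(F, j) = (-4 + F)/(j + 6*(-4)) = (-4 + F)/(j - 24) = (-4 + F)/(-24 + j))
M(u, z) = 13/7 (M(u, z) = 2 - (-4 + 1)/(-24 + 3) = 2 - (-3)/(-21) = 2 - (-1)*(-3)/21 = 2 - 1*⅐ = 2 - ⅐ = 13/7)
478*(M(-22, p)/328) - 252 = 478*((13/7)/328) - 252 = 478*((13/7)*(1/328)) - 252 = 478*(13/2296) - 252 = 3107/1148 - 252 = -286189/1148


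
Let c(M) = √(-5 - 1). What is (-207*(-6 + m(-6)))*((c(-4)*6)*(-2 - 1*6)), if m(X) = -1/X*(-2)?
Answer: -62928*I*√6 ≈ -1.5414e+5*I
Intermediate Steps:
c(M) = I*√6 (c(M) = √(-6) = I*√6)
m(X) = 2/X
(-207*(-6 + m(-6)))*((c(-4)*6)*(-2 - 1*6)) = (-207*(-6 + 2/(-6)))*(((I*√6)*6)*(-2 - 1*6)) = (-207*(-6 + 2*(-⅙)))*((6*I*√6)*(-2 - 6)) = (-207*(-6 - ⅓))*((6*I*√6)*(-8)) = (-207*(-19/3))*(-48*I*√6) = 1311*(-48*I*√6) = -62928*I*√6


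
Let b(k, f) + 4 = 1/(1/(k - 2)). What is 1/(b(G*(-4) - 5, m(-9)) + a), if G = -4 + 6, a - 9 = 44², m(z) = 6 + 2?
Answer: 1/1926 ≈ 0.00051921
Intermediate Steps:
m(z) = 8
a = 1945 (a = 9 + 44² = 9 + 1936 = 1945)
G = 2
b(k, f) = -6 + k (b(k, f) = -4 + 1/(1/(k - 2)) = -4 + 1/(1/(-2 + k)) = -4 + (-2 + k) = -6 + k)
1/(b(G*(-4) - 5, m(-9)) + a) = 1/((-6 + (2*(-4) - 5)) + 1945) = 1/((-6 + (-8 - 5)) + 1945) = 1/((-6 - 13) + 1945) = 1/(-19 + 1945) = 1/1926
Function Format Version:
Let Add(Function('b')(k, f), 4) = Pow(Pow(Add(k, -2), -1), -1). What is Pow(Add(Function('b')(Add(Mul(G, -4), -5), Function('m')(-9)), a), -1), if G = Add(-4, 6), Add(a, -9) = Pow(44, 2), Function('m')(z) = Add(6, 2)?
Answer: Rational(1, 1926) ≈ 0.00051921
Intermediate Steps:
Function('m')(z) = 8
a = 1945 (a = Add(9, Pow(44, 2)) = Add(9, 1936) = 1945)
G = 2
Function('b')(k, f) = Add(-6, k) (Function('b')(k, f) = Add(-4, Pow(Pow(Add(k, -2), -1), -1)) = Add(-4, Pow(Pow(Add(-2, k), -1), -1)) = Add(-4, Add(-2, k)) = Add(-6, k))
Pow(Add(Function('b')(Add(Mul(G, -4), -5), Function('m')(-9)), a), -1) = Pow(Add(Add(-6, Add(Mul(2, -4), -5)), 1945), -1) = Pow(Add(Add(-6, Add(-8, -5)), 1945), -1) = Pow(Add(Add(-6, -13), 1945), -1) = Pow(Add(-19, 1945), -1) = Pow(1926, -1) = Rational(1, 1926)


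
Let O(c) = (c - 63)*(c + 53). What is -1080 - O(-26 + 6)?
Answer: 1659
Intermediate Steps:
O(c) = (-63 + c)*(53 + c)
-1080 - O(-26 + 6) = -1080 - (-3339 + (-26 + 6)² - 10*(-26 + 6)) = -1080 - (-3339 + (-20)² - 10*(-20)) = -1080 - (-3339 + 400 + 200) = -1080 - 1*(-2739) = -1080 + 2739 = 1659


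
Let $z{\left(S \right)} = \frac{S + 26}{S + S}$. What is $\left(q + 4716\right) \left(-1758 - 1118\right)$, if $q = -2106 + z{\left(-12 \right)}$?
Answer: $- \frac{22514047}{3} \approx -7.5047 \cdot 10^{6}$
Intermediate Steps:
$z{\left(S \right)} = \frac{26 + S}{2 S}$
$q = - \frac{25279}{12}$ ($q = -2106 + \frac{26 - 12}{2 \left(-12\right)} = -2106 + \frac{1}{2} \left(- \frac{1}{12}\right) 14 = -2106 - \frac{7}{12} = - \frac{25279}{12} \approx -2106.6$)
$\left(q + 4716\right) \left(-1758 - 1118\right) = \left(- \frac{25279}{12} + 4716\right) \left(-1758 - 1118\right) = \frac{31313}{12} \left(-2876\right) = - \frac{22514047}{3}$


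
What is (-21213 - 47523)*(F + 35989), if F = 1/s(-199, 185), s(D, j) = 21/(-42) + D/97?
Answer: -408162639232/165 ≈ -2.4737e+9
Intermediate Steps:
s(D, j) = -½ + D/97 (s(D, j) = 21*(-1/42) + D*(1/97) = -½ + D/97)
F = -194/495 (F = 1/(-½ + (1/97)*(-199)) = 1/(-½ - 199/97) = 1/(-495/194) = -194/495 ≈ -0.39192)
(-21213 - 47523)*(F + 35989) = (-21213 - 47523)*(-194/495 + 35989) = -68736*17814361/495 = -408162639232/165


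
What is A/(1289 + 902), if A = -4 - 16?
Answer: -20/2191 ≈ -0.0091283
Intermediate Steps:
A = -20
A/(1289 + 902) = -20/(1289 + 902) = -20/2191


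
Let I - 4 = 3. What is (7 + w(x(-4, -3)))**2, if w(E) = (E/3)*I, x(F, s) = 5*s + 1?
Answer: 5929/9 ≈ 658.78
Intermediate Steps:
I = 7 (I = 4 + 3 = 7)
x(F, s) = 1 + 5*s
w(E) = 7*E/3 (w(E) = (E/3)*7 = 7*E/3)
(7 + w(x(-4, -3)))**2 = (7 + 7*(1 + 5*(-3))/3)**2 = (7 + 7*(1 - 15)/3)**2 = (7 + (7/3)*(-14))**2 = (7 - 98/3)**2 = (-77/3)**2 = 5929/9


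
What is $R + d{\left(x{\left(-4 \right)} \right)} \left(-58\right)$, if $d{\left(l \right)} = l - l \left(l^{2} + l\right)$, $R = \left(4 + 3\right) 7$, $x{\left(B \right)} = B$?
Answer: $-2503$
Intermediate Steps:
$R = 49$ ($R = 7 \cdot 7 = 49$)
$d{\left(l \right)} = l - l \left(l + l^{2}\right)$
$R + d{\left(x{\left(-4 \right)} \right)} \left(-58\right) = 49 + - 4 \left(1 - -4 - \left(-4\right)^{2}\right) \left(-58\right) = 49 + - 4 \left(1 + 4 - 16\right) \left(-58\right) = 49 + \left(-4\right) \left(-11\right) \left(-58\right) = 49 + 44 \left(-58\right) = 49 - 2552 = -2503$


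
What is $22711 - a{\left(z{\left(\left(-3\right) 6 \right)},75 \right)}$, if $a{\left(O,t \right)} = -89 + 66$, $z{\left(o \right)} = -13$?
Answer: $22734$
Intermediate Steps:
$a{\left(O,t \right)} = -23$
$22711 - a{\left(z{\left(\left(-3\right) 6 \right)},75 \right)} = 22711 - -23 = 22711 + 23 = 22734$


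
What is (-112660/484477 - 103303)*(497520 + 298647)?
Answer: -39846598014747897/484477 ≈ -8.2247e+10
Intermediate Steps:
(-112660/484477 - 103303)*(497520 + 298647) = (-112660*1/484477 - 103303)*796167 = (-112660/484477 - 103303)*796167 = -50048040191/484477*796167 = -39846598014747897/484477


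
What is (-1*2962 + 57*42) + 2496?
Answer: 1928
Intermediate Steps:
(-1*2962 + 57*42) + 2496 = (-2962 + 2394) + 2496 = -568 + 2496 = 1928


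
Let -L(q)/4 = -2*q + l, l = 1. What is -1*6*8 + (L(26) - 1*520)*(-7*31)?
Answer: 68524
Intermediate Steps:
L(q) = -4 + 8*q (L(q) = -4*(-2*q + 1) = -4*(1 - 2*q) = -4 + 8*q)
-1*6*8 + (L(26) - 1*520)*(-7*31) = -1*6*8 + ((-4 + 8*26) - 1*520)*(-7*31) = -6*8 + ((-4 + 208) - 520)*(-217) = -48 + (204 - 520)*(-217) = -48 - 316*(-217) = -48 + 68572 = 68524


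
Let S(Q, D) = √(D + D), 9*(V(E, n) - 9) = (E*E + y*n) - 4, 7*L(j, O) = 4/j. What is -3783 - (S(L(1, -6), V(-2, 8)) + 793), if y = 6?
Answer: -4576 - √258/3 ≈ -4581.4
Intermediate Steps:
L(j, O) = 4/(7*j) (L(j, O) = (4/j)/7 = 4/(7*j))
V(E, n) = 77/9 + E²/9 + 2*n/3 (V(E, n) = 9 + ((E*E + 6*n) - 4)/9 = 9 + ((E² + 6*n) - 4)/9 = 9 + (-4 + E² + 6*n)/9 = 9 + (-4/9 + E²/9 + 2*n/3) = 77/9 + E²/9 + 2*n/3)
S(Q, D) = √2*√D (S(Q, D) = √(2*D) = √2*√D)
-3783 - (S(L(1, -6), V(-2, 8)) + 793) = -3783 - (√2*√(77/9 + (⅑)*(-2)² + (⅔)*8) + 793) = -3783 - (√2*√(77/9 + (⅑)*4 + 16/3) + 793) = -3783 - (√2*√(77/9 + 4/9 + 16/3) + 793) = -3783 - (√2*√(43/3) + 793) = -3783 - (√2*(√129/3) + 793) = -3783 - (√258/3 + 793) = -3783 - (793 + √258/3) = -3783 + (-793 - √258/3) = -4576 - √258/3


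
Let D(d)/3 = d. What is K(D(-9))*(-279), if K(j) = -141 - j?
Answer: 31806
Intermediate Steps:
D(d) = 3*d
K(D(-9))*(-279) = (-141 - 3*(-9))*(-279) = (-141 - 1*(-27))*(-279) = (-141 + 27)*(-279) = -114*(-279) = 31806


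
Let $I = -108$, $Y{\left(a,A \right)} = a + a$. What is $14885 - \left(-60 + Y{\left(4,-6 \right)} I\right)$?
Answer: $15809$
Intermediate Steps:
$Y{\left(a,A \right)} = 2 a$
$14885 - \left(-60 + Y{\left(4,-6 \right)} I\right) = 14885 - \left(-60 + 2 \cdot 4 \left(-108\right)\right) = 14885 - \left(-60 + 8 \left(-108\right)\right) = 14885 - \left(-60 - 864\right) = 14885 - -924 = 14885 + 924 = 15809$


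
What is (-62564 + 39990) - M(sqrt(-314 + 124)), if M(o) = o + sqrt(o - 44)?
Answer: -22574 - sqrt(-44 + I*sqrt(190)) - I*sqrt(190) ≈ -22575.0 - 20.496*I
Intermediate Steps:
M(o) = o + sqrt(-44 + o)
(-62564 + 39990) - M(sqrt(-314 + 124)) = (-62564 + 39990) - (sqrt(-314 + 124) + sqrt(-44 + sqrt(-314 + 124))) = -22574 - (sqrt(-190) + sqrt(-44 + sqrt(-190))) = -22574 - (I*sqrt(190) + sqrt(-44 + I*sqrt(190))) = -22574 - (sqrt(-44 + I*sqrt(190)) + I*sqrt(190)) = -22574 + (-sqrt(-44 + I*sqrt(190)) - I*sqrt(190)) = -22574 - sqrt(-44 + I*sqrt(190)) - I*sqrt(190)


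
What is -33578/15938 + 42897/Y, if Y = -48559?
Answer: -1157103244/386966671 ≈ -2.9902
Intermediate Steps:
-33578/15938 + 42897/Y = -33578/15938 + 42897/(-48559) = -33578*1/15938 + 42897*(-1/48559) = -16789/7969 - 42897/48559 = -1157103244/386966671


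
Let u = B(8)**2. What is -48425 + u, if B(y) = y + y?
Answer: -48169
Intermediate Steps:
B(y) = 2*y
u = 256 (u = (2*8)**2 = 16**2 = 256)
-48425 + u = -48425 + 256 = -48169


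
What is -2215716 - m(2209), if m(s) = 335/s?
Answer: -4894516979/2209 ≈ -2.2157e+6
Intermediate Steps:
-2215716 - m(2209) = -2215716 - 335/2209 = -4894516979/2209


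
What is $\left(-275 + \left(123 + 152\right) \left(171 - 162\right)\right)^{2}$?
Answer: $4840000$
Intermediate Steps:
$\left(-275 + \left(123 + 152\right) \left(171 - 162\right)\right)^{2} = \left(-275 + 275 \cdot 9\right)^{2} = \left(-275 + 2475\right)^{2} = 2200^{2} = 4840000$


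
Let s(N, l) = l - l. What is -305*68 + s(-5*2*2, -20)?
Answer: -20740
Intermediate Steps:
s(N, l) = 0
-305*68 + s(-5*2*2, -20) = -305*68 + 0 = -20740 + 0 = -20740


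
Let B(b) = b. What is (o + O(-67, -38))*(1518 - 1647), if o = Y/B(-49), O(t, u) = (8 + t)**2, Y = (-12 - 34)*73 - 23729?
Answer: -25497624/49 ≈ -5.2036e+5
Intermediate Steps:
Y = -27087 (Y = -46*73 - 23729 = -3358 - 23729 = -27087)
o = 27087/49 (o = -27087/(-49) = -27087*(-1/49) = 27087/49 ≈ 552.80)
(o + O(-67, -38))*(1518 - 1647) = (27087/49 + (8 - 67)**2)*(1518 - 1647) = (27087/49 + (-59)**2)*(-129) = (27087/49 + 3481)*(-129) = (197656/49)*(-129) = -25497624/49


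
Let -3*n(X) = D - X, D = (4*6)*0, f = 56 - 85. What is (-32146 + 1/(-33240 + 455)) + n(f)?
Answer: -3162670598/98355 ≈ -32156.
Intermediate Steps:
f = -29
D = 0 (D = 24*0 = 0)
n(X) = X/3 (n(X) = -(0 - X)/3 = -(-1)*X/3 = X/3)
(-32146 + 1/(-33240 + 455)) + n(f) = (-32146 + 1/(-33240 + 455)) + (⅓)*(-29) = (-32146 + 1/(-32785)) - 29/3 = (-32146 - 1/32785) - 29/3 = -1053906611/32785 - 29/3 = -3162670598/98355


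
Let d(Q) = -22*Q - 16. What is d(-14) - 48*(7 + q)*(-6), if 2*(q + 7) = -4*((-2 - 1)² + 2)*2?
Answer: -12380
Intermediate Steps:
q = -51 (q = -7 + (-4*((-2 - 1)² + 2)*2)/2 = -7 + (-4*((-3)² + 2)*2)/2 = -7 + (-4*(9 + 2)*2)/2 = -7 + (-4*11*2)/2 = -7 + (-44*2)/2 = -7 + (½)*(-88) = -7 - 44 = -51)
d(Q) = -16 - 22*Q
d(-14) - 48*(7 + q)*(-6) = (-16 - 22*(-14)) - 48*(7 - 51)*(-6) = (-16 + 308) - (-2112)*(-6) = 292 - 48*264 = 292 - 12672 = -12380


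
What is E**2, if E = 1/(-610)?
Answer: 1/372100 ≈ 2.6874e-6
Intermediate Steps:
E = -1/610 ≈ -0.0016393
E**2 = (-1/610)**2 = 1/372100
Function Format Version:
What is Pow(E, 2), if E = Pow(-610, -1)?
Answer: Rational(1, 372100) ≈ 2.6874e-6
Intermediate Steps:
E = Rational(-1, 610) ≈ -0.0016393
Pow(E, 2) = Pow(Rational(-1, 610), 2) = Rational(1, 372100)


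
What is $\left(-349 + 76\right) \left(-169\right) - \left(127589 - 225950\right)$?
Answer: $144498$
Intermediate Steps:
$\left(-349 + 76\right) \left(-169\right) - \left(127589 - 225950\right) = \left(-273\right) \left(-169\right) - \left(127589 - 225950\right) = 46137 - -98361 = 46137 + 98361 = 144498$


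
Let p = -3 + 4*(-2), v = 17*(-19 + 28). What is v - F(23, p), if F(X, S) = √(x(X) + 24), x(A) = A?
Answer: 153 - √47 ≈ 146.14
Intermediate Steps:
v = 153 (v = 17*9 = 153)
p = -11 (p = -3 - 8 = -11)
F(X, S) = √(24 + X) (F(X, S) = √(X + 24) = √(24 + X))
v - F(23, p) = 153 - √(24 + 23) = 153 - √47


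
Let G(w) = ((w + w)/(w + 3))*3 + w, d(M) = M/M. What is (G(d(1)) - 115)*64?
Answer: -7200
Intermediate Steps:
d(M) = 1
G(w) = w + 6*w/(3 + w) (G(w) = ((2*w)/(3 + w))*3 + w = (2*w/(3 + w))*3 + w = 6*w/(3 + w) + w = w + 6*w/(3 + w))
(G(d(1)) - 115)*64 = (1*(9 + 1)/(3 + 1) - 115)*64 = (1*10/4 - 115)*64 = (1*(¼)*10 - 115)*64 = (5/2 - 115)*64 = -225/2*64 = -7200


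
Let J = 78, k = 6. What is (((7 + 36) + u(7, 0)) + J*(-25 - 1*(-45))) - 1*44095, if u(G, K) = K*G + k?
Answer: -42486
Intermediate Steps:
u(G, K) = 6 + G*K (u(G, K) = K*G + 6 = G*K + 6 = 6 + G*K)
(((7 + 36) + u(7, 0)) + J*(-25 - 1*(-45))) - 1*44095 = (((7 + 36) + (6 + 7*0)) + 78*(-25 - 1*(-45))) - 1*44095 = ((43 + (6 + 0)) + 78*(-25 + 45)) - 44095 = ((43 + 6) + 78*20) - 44095 = (49 + 1560) - 44095 = 1609 - 44095 = -42486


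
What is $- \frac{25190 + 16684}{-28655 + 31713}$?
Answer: $- \frac{20937}{1529} \approx -13.693$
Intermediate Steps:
$- \frac{25190 + 16684}{-28655 + 31713} = - \frac{41874}{3058} = \left(-1\right) \frac{20937}{1529} = - \frac{20937}{1529}$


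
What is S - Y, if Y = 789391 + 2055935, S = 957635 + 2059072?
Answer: 171381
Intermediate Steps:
S = 3016707
Y = 2845326
S - Y = 3016707 - 1*2845326 = 3016707 - 2845326 = 171381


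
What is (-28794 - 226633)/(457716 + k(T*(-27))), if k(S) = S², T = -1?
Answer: -255427/458445 ≈ -0.55716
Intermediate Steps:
(-28794 - 226633)/(457716 + k(T*(-27))) = (-28794 - 226633)/(457716 + (-1*(-27))²) = -255427/(457716 + 27²) = -255427/(457716 + 729) = -255427/458445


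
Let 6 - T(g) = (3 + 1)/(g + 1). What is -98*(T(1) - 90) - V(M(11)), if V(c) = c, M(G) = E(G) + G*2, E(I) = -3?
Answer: 8409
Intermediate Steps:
M(G) = -3 + 2*G (M(G) = -3 + G*2 = -3 + 2*G)
T(g) = 6 - 4/(1 + g) (T(g) = 6 - (3 + 1)/(g + 1) = 6 - 4/(1 + g))
-98*(T(1) - 90) - V(M(11)) = -98*(2*(1 + 3*1)/(1 + 1) - 90) - (-3 + 2*11) = -98*(2*(1 + 3)/2 - 90) - (-3 + 22) = -98*(2*(½)*4 - 90) - 1*19 = -98*(4 - 90) - 19 = -98*(-86) - 19 = 8428 - 19 = 8409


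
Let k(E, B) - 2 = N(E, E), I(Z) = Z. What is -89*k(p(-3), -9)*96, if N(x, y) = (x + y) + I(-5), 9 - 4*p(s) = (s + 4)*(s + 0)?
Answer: -25632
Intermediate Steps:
p(s) = 9/4 - s*(4 + s)/4 (p(s) = 9/4 - (s + 4)*(s + 0)/4 = 9/4 - (4 + s)*s/4 = 9/4 - s*(4 + s)/4)
N(x, y) = -5 + x + y (N(x, y) = (x + y) - 5 = -5 + x + y)
k(E, B) = -3 + 2*E (k(E, B) = 2 + (-5 + E + E) = 2 + (-5 + 2*E) = -3 + 2*E)
-89*k(p(-3), -9)*96 = -89*(-3 + 2*(9/4 - 1*(-3) - ¼*(-3)²))*96 = -89*(-3 + 2*(9/4 + 3 - ¼*9))*96 = -89*(-3 + 2*(9/4 + 3 - 9/4))*96 = -89*(-3 + 2*3)*96 = -89*(-3 + 6)*96 = -89*3*96 = -267*96 = -25632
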